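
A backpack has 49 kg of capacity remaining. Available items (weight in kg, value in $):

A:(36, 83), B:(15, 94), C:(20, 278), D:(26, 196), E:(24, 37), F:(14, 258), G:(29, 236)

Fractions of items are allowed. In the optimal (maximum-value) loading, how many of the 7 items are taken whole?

Ratios (sorted): F 18.43, C 13.90, G 8.14, D 7.54, B 6.27, A 2.31, E 1.54
take F (14 @ 258); take C (20 @ 278); take 15/29 of G → 122.07. Capacity used 49/49.
2 item(s) taken whole; one partial (take 15/29 of G).

2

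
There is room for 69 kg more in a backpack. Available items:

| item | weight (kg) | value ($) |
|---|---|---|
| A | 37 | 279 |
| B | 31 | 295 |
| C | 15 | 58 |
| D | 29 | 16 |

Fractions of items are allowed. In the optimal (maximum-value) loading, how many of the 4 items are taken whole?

2

Ratios (sorted): B 9.52, A 7.54, C 3.87, D 0.55
take B (31 @ 295); take A (37 @ 279); take 1/15 of C → 3.87. Capacity used 69/69.
2 item(s) taken whole; one partial (take 1/15 of C).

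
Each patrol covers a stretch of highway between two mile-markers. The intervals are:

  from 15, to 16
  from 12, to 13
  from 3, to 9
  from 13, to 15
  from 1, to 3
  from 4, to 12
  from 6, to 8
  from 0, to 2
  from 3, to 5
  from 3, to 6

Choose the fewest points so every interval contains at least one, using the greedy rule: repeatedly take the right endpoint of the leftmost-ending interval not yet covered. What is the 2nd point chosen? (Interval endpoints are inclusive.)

5

By right end: [0,2]  [1,3]  [3,5]  [3,6]  [6,8]  [3,9]  [4,12]  [12,13]  [13,15]  [15,16]
[0,2] uncovered → point at 2; [3,5] uncovered → point at 5; [6,8] uncovered → point at 8; [12,13] uncovered → point at 13; [15,16] uncovered → point at 16.
Points: 2, 5, 8, 13, 16 (5 total).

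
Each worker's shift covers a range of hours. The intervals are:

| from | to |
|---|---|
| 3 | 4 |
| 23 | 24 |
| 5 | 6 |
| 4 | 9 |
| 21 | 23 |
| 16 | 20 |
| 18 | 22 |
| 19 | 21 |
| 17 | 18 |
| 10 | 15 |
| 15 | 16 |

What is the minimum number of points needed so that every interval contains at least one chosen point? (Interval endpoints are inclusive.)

Process intervals by earliest right end; each time one isn't hit yet, stab at its right endpoint.
Sorted: [3,4] [5,6] [4,9] [10,15] [15,16] [17,18] [16,20] [19,21] [18,22] [21,23] [23,24]
{[3,4]} hit by 4; {[5,6],[4,9]} hit by 6; {[10,15],[15,16]} hit by 15; {[17,18],[16,20]} hit by 18; {[19,21],[18,22],[21,23]} hit by 21; {[23,24]} hit by 24.
Points: 4, 6, 15, 18, 21, 24 (6 total).

6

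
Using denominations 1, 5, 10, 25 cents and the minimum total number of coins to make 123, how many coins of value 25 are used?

4

123 = 4×25 + 2×10 + 3×1
Count of 25: 4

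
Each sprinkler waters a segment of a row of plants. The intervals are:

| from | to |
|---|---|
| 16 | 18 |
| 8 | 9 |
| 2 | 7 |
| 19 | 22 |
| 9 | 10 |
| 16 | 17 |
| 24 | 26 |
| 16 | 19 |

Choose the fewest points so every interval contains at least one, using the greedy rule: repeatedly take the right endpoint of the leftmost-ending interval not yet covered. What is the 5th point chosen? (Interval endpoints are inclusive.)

26

Process intervals by earliest right end; each time one isn't hit yet, stab at its right endpoint.
By right end: [2,7]  [8,9]  [9,10]  [16,17]  [16,18]  [16,19]  [19,22]  [24,26]
[2,7] uncovered → point at 7; [8,9] uncovered → point at 9; [16,17] uncovered → point at 17; [19,22] uncovered → point at 22; [24,26] uncovered → point at 26.
Points: 7, 9, 17, 22, 26 (5 total).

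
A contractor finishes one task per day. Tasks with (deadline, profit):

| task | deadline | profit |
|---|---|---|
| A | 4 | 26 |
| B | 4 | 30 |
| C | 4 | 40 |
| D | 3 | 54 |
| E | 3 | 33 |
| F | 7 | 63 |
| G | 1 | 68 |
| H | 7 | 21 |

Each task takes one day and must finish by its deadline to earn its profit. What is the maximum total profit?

279

Sort by profit descending; place each in the latest free slot ≤ its deadline.
Profit order: G=68 F=63 D=54 C=40 E=33 B=30 A=26 H=21
Assign: G→slot 1, F→slot 7, D→slot 3, C→slot 4, E→slot 2, B skipped, A skipped, H→slot 6.
Slots: [1:G] [2:E] [3:D] [4:C] [6:H] [7:F]
Profit = 68 + 33 + 54 + 40 + 21 + 63 = 279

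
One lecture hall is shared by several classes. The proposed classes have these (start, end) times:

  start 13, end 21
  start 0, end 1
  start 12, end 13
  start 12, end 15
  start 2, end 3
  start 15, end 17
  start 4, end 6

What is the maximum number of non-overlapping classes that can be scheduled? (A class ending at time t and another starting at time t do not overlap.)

5

Order by finish time; keep every interval that doesn't clash with the previous kept one.
Sorted by end: (0,1)  (2,3)  (4,6)  (12,13)  (12,15)  (15,17)  (13,21)
take (0,1); take (2,3); take (4,6); take (12,13); take (15,17); skip (13,21).
Selected 5 classes.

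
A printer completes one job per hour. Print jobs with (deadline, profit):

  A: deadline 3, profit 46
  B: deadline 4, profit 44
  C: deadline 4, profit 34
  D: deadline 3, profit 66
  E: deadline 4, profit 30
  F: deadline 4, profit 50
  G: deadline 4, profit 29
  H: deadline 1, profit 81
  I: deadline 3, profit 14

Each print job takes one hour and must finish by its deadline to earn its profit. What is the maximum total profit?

Take jobs in profit order; each goes to the latest open slot no later than its deadline.
Profit order: H=81 D=66 F=50 A=46 B=44 C=34 E=30 G=29 I=14
Assign: H→slot 1, D→slot 3, F→slot 4, A→slot 2, B skipped, C skipped, E skipped, G skipped, I skipped.
Slots: [1:H] [2:A] [3:D] [4:F]
Profit = 81 + 46 + 66 + 50 = 243

243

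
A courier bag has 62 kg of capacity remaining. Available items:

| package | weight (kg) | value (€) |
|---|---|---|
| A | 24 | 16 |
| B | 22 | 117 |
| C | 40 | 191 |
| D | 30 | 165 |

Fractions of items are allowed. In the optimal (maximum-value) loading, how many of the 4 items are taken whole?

Ratios (sorted): D 5.50, B 5.32, C 4.78, A 0.67
take D (30 @ 165); take B (22 @ 117); take 10/40 of C → 47.75. Capacity used 62/62.
2 item(s) taken whole; one partial (take 10/40 of C).

2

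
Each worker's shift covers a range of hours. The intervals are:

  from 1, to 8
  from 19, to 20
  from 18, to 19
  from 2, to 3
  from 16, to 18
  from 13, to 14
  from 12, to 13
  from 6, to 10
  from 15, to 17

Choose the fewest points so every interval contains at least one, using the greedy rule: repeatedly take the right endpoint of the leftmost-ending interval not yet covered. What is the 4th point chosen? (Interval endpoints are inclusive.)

Sort by right endpoint; whenever an interval is uncovered, place a point at its right end.
Sorted: [2,3] [1,8] [6,10] [12,13] [13,14] [15,17] [16,18] [18,19] [19,20]
{[2,3],[1,8]} hit by 3; {[6,10]} hit by 10; {[12,13],[13,14]} hit by 13; {[15,17],[16,18]} hit by 17; {[18,19],[19,20]} hit by 19.
Points: 3, 10, 13, 17, 19 (5 total).

17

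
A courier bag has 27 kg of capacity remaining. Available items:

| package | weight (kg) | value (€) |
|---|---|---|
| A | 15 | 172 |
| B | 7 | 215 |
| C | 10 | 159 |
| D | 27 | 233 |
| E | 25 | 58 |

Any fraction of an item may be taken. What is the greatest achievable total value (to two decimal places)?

488.67

Greedy by value/weight ratio, highest first.
Ratios (sorted): B 30.71, C 15.90, A 11.47, D 8.63, E 2.32
take B (7 @ 215); take C (10 @ 159); take 10/15 of A → 114.67. Capacity used 27/27.
Total value = 488.67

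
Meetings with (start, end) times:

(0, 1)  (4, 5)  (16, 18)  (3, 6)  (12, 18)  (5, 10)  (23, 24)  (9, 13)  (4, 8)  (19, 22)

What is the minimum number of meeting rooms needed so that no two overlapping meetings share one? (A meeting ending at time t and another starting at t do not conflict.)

The answer is the maximum number of intervals overlapping at any instant.
Events (time:±→running): 0:+→1 1:-→0 3:+→1 4:+→2 4:+→3 … peak 3.

3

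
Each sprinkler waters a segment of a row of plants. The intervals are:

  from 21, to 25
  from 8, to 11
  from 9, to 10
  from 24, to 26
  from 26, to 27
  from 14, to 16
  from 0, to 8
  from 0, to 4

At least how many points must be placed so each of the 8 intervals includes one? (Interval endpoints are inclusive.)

Sort by right endpoint; whenever an interval is uncovered, place a point at its right end.
Sorted: [0,4] [0,8] [9,10] [8,11] [14,16] [21,25] [24,26] [26,27]
{[0,4],[0,8]} hit by 4; {[9,10],[8,11]} hit by 10; {[14,16]} hit by 16; {[21,25],[24,26]} hit by 25; {[26,27]} hit by 27.
Points: 4, 10, 16, 25, 27 (5 total).

5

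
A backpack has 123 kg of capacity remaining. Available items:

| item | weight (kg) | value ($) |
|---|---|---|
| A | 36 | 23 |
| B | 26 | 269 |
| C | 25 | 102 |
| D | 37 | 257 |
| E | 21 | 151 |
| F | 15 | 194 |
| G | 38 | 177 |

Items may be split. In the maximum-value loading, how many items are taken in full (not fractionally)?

4

Greedy by value/weight ratio, highest first.
Ratios (sorted): F 12.93, B 10.35, E 7.19, D 6.95, G 4.66, C 4.08, A 0.64
take F (15 @ 194); take B (26 @ 269); take E (21 @ 151); take D (37 @ 257); take 24/38 of G → 111.79. Capacity used 123/123.
4 item(s) taken whole; one partial (take 24/38 of G).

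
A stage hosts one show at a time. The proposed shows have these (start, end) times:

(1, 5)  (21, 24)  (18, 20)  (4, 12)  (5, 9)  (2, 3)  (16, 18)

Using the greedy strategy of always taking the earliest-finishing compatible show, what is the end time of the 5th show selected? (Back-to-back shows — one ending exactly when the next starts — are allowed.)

Order by finish time; keep every interval that doesn't clash with the previous kept one.
Sorted by end: (2,3)  (1,5)  (5,9)  (4,12)  (16,18)  (18,20)  (21,24)
take (2,3); take (5,9); skip (4,12); take (16,18); take (18,20); take (21,24).
Selected: (2,3) (5,9) (16,18) (18,20) (21,24)

24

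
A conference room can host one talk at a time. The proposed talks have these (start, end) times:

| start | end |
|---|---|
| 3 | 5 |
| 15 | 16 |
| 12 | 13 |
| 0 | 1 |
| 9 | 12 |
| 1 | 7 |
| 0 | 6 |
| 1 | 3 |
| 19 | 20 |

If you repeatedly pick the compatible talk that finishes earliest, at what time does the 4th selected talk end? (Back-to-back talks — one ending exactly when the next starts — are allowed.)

Greedy by earliest finish: after sorting by end time, pick each interval compatible with the last pick.
By end time: (0,1), (1,3), (3,5), (0,6), (1,7), (9,12), (12,13), (15,16), (19,20).
Pick (0,1); next start ≥ 1 → (1,3); next start ≥ 3 → (3,5); next start ≥ 5 → (9,12); next start ≥ 12 → (12,13); next start ≥ 13 → (15,16); next start ≥ 16 → (19,20).
Selected: (0,1) (1,3) (3,5) (9,12) (12,13) (15,16) (19,20)

12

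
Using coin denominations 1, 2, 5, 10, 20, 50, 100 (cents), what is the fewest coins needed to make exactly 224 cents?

Use the largest denomination that fits, subtract, and repeat.
224 − 2×100→24 − 1×20→4 − 2×2→0
Total coins = 2 + 1 + 2 = 5

5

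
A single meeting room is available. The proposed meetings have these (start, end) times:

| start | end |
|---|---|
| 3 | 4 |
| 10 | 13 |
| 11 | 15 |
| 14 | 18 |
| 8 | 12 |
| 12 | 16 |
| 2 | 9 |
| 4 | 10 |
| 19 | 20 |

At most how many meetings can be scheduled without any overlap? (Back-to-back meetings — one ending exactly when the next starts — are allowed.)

5

Order by finish time; keep every interval that doesn't clash with the previous kept one.
By end time: (3,4), (2,9), (4,10), (8,12), (10,13), (11,15), (12,16), (14,18), (19,20).
Pick (3,4); next start ≥ 4 → (4,10); next start ≥ 10 → (10,13); next start ≥ 13 → (14,18); next start ≥ 18 → (19,20).
Selected 5 meetings.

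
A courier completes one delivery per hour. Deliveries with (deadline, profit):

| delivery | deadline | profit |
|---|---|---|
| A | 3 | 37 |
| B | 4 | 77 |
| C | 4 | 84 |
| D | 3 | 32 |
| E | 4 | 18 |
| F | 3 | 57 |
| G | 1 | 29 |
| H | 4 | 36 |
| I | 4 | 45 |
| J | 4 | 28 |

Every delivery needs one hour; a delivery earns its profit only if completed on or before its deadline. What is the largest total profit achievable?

By profit: C(d4,84), B(d4,77), F(d3,57), I(d4,45), A(d3,37), H(d4,36), D(d3,32), G(d1,29), J(d4,28), E(d4,18)
C→slot 4; B→slot 3; F→slot 2; I→slot 1; A skipped; H skipped; D skipped; G skipped; J skipped; E skipped.
Profit = 45 + 57 + 77 + 84 = 263

263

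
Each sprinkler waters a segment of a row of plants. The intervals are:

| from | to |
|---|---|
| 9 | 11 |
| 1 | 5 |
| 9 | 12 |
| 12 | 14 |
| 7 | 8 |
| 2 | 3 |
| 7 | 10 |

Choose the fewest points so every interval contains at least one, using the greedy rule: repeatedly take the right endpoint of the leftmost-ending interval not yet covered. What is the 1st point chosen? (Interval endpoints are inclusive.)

Sort by right endpoint; whenever an interval is uncovered, place a point at its right end.
Sorted: [2,3] [1,5] [7,8] [7,10] [9,11] [9,12] [12,14]
{[2,3],[1,5]} hit by 3; {[7,8],[7,10]} hit by 8; {[9,11],[9,12]} hit by 11; {[12,14]} hit by 14.
Points: 3, 8, 11, 14 (4 total).

3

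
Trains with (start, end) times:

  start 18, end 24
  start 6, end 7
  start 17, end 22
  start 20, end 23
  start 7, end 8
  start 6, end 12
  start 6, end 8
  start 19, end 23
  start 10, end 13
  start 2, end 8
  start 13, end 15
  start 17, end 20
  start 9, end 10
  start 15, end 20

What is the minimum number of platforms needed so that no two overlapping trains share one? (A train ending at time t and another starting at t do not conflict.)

5

Events (time:±→running): 2:+→1 6:+→2 6:+→3 6:+→4 7:-→3 7:+→4 8:-→3 8:-→2 8:-→1 9:+→2 10:-→1 10:+→2 12:-→1 13:-→0 13:+→1 15:-→0 15:+→1 17:+→2 17:+→3 18:+→4 19:+→5 … peak 5.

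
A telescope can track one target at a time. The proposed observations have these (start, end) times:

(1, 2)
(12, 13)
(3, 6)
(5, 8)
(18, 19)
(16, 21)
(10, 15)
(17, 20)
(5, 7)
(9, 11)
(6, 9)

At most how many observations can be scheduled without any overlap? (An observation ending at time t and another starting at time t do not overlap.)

6

Sort by end time and greedily take each interval whose start is ≥ the last chosen end.
Sorted by end: (1,2)  (3,6)  (5,7)  (5,8)  (6,9)  (9,11)  (12,13)  (10,15)  (18,19)  (17,20)  (16,21)
take (1,2); take (3,6); skip (5,7); take (6,9); take (9,11); take (12,13); take (18,19); skip (17,20).
Selected 6 observations.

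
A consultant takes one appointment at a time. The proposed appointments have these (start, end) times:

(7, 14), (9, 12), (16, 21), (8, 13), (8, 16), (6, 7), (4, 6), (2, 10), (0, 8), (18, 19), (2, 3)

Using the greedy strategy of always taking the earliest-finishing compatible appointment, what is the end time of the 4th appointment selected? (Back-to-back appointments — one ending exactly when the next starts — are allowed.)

12

Sort by end time and greedily take each interval whose start is ≥ the last chosen end.
By end time: (2,3), (4,6), (6,7), (0,8), (2,10), (9,12), (8,13), (7,14), (8,16), (18,19), (16,21).
Pick (2,3); next start ≥ 3 → (4,6); next start ≥ 6 → (6,7); next start ≥ 7 → (9,12); next start ≥ 12 → (18,19).
Selected: (2,3) (4,6) (6,7) (9,12) (18,19)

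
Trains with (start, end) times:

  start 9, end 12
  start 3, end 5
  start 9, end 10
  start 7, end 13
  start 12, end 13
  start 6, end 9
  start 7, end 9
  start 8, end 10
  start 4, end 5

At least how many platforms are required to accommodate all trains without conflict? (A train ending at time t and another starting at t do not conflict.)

The answer is the maximum number of intervals overlapping at any instant.
starts: [3, 4, 6, 7, 7, 8, 9, 9, 12]
ends:   [5, 5, 9, 9, 10, 10, 12, 13, 13]
s3→1 s4→2 e5→1 e5→0 s6→1 s7→2 s7→3 s8→4  — peak 4.

4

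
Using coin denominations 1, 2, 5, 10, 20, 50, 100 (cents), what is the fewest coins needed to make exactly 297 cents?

7

Greedy: take as many of the largest coin as possible, then repeat with the remainder.
297 = 2×100 + 1×50 + 2×20 + 1×5 + 1×2
Total coins = 2 + 1 + 2 + 1 + 1 = 7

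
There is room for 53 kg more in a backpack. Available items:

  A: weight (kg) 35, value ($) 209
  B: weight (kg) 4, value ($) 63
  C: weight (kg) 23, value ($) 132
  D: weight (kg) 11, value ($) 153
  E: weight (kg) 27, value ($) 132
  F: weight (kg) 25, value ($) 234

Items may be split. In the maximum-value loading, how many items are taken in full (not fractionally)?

Greedy by value/weight ratio, highest first.
Ratios (sorted): B 15.75, D 13.91, F 9.36, A 5.97, C 5.74, E 4.89
take B (4 @ 63); take D (11 @ 153); take F (25 @ 234); take 13/35 of A → 77.63. Capacity used 53/53.
3 item(s) taken whole; one partial (take 13/35 of A).

3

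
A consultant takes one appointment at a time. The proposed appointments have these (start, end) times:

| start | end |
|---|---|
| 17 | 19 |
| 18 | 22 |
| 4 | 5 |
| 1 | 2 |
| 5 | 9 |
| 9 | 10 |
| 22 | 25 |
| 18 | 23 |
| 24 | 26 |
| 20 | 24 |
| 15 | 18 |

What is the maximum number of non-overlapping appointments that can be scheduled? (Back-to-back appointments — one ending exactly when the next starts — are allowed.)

7

Order by finish time; keep every interval that doesn't clash with the previous kept one.
By end time: (1,2), (4,5), (5,9), (9,10), (15,18), (17,19), (18,22), (18,23), (20,24), (22,25), (24,26).
Pick (1,2); next start ≥ 2 → (4,5); next start ≥ 5 → (5,9); next start ≥ 9 → (9,10); next start ≥ 10 → (15,18); next start ≥ 18 → (18,22); next start ≥ 22 → (22,25).
Selected 7 appointments.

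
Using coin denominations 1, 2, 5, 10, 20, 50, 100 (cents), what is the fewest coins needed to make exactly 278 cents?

7

Greedy: take as many of the largest coin as possible, then repeat with the remainder.
278 − 2×100→78 − 1×50→28 − 1×20→8 − 1×5→3 − 1×2→1 − 1×1→0
Total coins = 2 + 1 + 1 + 1 + 1 + 1 = 7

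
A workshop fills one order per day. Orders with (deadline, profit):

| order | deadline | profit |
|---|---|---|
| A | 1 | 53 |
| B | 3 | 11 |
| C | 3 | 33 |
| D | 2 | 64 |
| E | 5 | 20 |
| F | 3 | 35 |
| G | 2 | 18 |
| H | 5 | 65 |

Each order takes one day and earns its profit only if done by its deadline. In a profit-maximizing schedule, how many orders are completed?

Sort by profit descending; place each in the latest free slot ≤ its deadline.
By profit: H(d5,65), D(d2,64), A(d1,53), F(d3,35), C(d3,33), E(d5,20), G(d2,18), B(d3,11)
H→slot 5; D→slot 2; A→slot 1; F→slot 3; C skipped; E→slot 4; G skipped; B skipped.
5 of 8 scheduled.

5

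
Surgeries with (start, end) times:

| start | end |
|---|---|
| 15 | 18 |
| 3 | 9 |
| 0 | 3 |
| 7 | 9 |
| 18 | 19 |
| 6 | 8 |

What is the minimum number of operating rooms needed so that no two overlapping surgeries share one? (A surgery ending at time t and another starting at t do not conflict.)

Events (time:±→running): 0:+→1 3:-→0 3:+→1 6:+→2 7:+→3 … peak 3.

3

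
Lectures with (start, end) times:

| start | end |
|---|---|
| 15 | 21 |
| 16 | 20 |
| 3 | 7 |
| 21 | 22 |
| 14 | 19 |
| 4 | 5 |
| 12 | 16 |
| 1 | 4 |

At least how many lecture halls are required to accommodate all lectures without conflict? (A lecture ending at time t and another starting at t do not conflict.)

The answer is the maximum number of intervals overlapping at any instant.
starts: [1, 3, 4, 12, 14, 15, 16, 21]
ends:   [4, 5, 7, 16, 19, 20, 21, 22]
s1→1 s3→2 e4→1 s4→2 e5→1 e7→0 s12→1 s14→2 s15→3  — peak 3.

3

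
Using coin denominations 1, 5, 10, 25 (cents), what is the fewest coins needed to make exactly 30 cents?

2

30 − 1×25→5 − 1×5→0
Total coins = 1 + 1 = 2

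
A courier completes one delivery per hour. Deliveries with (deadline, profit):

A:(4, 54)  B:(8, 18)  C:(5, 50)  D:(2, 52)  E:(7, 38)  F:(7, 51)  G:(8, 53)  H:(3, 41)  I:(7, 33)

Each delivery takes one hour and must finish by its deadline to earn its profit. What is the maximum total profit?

372

Take jobs in profit order; each goes to the latest open slot no later than its deadline.
By profit: A(d4,54), G(d8,53), D(d2,52), F(d7,51), C(d5,50), H(d3,41), E(d7,38), I(d7,33), B(d8,18)
A→slot 4; G→slot 8; D→slot 2; F→slot 7; C→slot 5; H→slot 3; E→slot 6; I→slot 1; B skipped.
Profit = 33 + 52 + 41 + 54 + 50 + 38 + 51 + 53 = 372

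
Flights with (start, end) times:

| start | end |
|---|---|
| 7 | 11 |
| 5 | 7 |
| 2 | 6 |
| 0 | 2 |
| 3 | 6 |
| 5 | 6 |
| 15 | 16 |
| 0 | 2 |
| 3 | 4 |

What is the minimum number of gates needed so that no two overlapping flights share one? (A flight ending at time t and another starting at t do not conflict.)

4

Count concurrent intervals with a sweep; the peak is the room count.
starts: [0, 0, 2, 3, 3, 5, 5, 7, 15]
ends:   [2, 2, 4, 6, 6, 6, 7, 11, 16]
s0→1 s0→2 e2→1 e2→0 s2→1 s3→2 s3→3 e4→2 s5→3 s5→4  — peak 4.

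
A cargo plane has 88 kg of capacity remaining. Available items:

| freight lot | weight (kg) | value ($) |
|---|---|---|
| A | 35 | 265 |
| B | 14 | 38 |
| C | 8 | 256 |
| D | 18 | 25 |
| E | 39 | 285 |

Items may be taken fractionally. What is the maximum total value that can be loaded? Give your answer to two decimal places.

Greedy by value/weight ratio, highest first.
Order: C (256/8=32.00) > A (265/35=7.57) > E (285/39=7.31) > B (38/14=2.71) > D (25/18=1.39)
Fill: take C (8 @ 256) → take A (35 @ 265) → take E (39 @ 285) → take 6/14 of B → 16.29; 88/88 used.
Total value = 822.29

822.29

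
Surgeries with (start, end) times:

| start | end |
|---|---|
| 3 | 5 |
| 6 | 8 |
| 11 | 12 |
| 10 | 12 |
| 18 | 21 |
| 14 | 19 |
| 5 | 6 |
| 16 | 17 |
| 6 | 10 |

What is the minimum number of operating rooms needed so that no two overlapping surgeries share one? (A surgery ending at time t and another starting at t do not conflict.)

The answer is the maximum number of intervals overlapping at any instant.
starts: [3, 5, 6, 6, 10, 11, 14, 16, 18]
ends:   [5, 6, 8, 10, 12, 12, 17, 19, 21]
s3→1 e5→0 s5→1 e6→0 s6→1 s6→2  — peak 2.

2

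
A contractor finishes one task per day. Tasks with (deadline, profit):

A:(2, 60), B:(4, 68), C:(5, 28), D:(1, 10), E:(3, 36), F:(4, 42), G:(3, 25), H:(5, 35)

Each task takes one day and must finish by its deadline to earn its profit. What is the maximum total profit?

241

Take jobs in profit order; each goes to the latest open slot no later than its deadline.
By profit: B(d4,68), A(d2,60), F(d4,42), E(d3,36), H(d5,35), C(d5,28), G(d3,25), D(d1,10)
B→slot 4; A→slot 2; F→slot 3; E→slot 1; H→slot 5; C skipped; G skipped; D skipped.
Profit = 36 + 60 + 42 + 68 + 35 = 241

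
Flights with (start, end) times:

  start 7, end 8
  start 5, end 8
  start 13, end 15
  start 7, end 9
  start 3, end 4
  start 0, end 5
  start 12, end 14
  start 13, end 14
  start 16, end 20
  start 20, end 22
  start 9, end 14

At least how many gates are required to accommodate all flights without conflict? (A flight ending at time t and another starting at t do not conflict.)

starts: [0, 3, 5, 7, 7, 9, 12, 13, 13, 16, 20]
ends:   [4, 5, 8, 8, 9, 14, 14, 14, 15, 20, 22]
s0→1 s3→2 e4→1 e5→0 s5→1 s7→2 s7→3 e8→2 e8→1 e9→0 s9→1 s12→2 s13→3 s13→4  — peak 4.

4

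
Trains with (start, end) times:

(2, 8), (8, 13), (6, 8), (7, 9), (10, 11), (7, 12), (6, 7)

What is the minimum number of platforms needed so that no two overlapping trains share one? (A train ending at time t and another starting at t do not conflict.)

Count concurrent intervals with a sweep; the peak is the room count.
starts: [2, 6, 6, 7, 7, 8, 10]
ends:   [7, 8, 8, 9, 11, 12, 13]
s2→1 s6→2 s6→3 e7→2 s7→3 s7→4  — peak 4.

4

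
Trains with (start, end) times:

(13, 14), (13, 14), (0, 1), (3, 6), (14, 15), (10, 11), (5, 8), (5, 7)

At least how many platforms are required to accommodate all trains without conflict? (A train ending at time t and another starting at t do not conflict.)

3

Count concurrent intervals with a sweep; the peak is the room count.
starts: [0, 3, 5, 5, 10, 13, 13, 14]
ends:   [1, 6, 7, 8, 11, 14, 14, 15]
s0→1 e1→0 s3→1 s5→2 s5→3  — peak 3.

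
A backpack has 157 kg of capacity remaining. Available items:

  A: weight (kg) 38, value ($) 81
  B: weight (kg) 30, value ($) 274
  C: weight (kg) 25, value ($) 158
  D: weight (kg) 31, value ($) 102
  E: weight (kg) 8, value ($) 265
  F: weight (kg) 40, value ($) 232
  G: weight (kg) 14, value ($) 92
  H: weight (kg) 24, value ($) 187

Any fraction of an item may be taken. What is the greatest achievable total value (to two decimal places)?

Sort by value per unit weight and fill in that order.
Ratios (sorted): E 33.12, B 9.13, H 7.79, G 6.57, C 6.32, F 5.80, D 3.29, A 2.13
take E (8 @ 265); take B (30 @ 274); take H (24 @ 187); take G (14 @ 92); take C (25 @ 158); take F (40 @ 232); take 16/31 of D → 52.65. Capacity used 157/157.
Total value = 1260.65

1260.65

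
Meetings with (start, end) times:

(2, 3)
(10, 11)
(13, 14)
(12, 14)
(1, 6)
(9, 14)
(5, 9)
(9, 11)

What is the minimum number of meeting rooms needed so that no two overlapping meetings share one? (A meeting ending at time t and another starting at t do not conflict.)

The answer is the maximum number of intervals overlapping at any instant.
starts: [1, 2, 5, 9, 9, 10, 12, 13]
ends:   [3, 6, 9, 11, 11, 14, 14, 14]
s1→1 s2→2 e3→1 s5→2 e6→1 e9→0 s9→1 s9→2 s10→3  — peak 3.

3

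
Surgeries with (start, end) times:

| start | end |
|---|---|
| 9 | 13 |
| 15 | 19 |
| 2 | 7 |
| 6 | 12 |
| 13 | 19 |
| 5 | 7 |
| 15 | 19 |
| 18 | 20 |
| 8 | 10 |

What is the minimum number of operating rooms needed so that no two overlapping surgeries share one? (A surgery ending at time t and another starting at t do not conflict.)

4

Count concurrent intervals with a sweep; the peak is the room count.
Events (time:±→running): 2:+→1 5:+→2 6:+→3 7:-→2 7:-→1 8:+→2 9:+→3 10:-→2 12:-→1 13:-→0 13:+→1 15:+→2 15:+→3 18:+→4 … peak 4.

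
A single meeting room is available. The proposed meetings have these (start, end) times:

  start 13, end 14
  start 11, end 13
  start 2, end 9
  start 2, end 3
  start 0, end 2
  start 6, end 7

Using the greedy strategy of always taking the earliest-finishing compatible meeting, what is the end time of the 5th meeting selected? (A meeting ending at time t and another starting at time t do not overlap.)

14

Order by finish time; keep every interval that doesn't clash with the previous kept one.
Sorted by end: (0,2)  (2,3)  (6,7)  (2,9)  (11,13)  (13,14)
take (0,2); take (2,3); take (6,7); take (11,13); take (13,14).
Selected: (0,2) (2,3) (6,7) (11,13) (13,14)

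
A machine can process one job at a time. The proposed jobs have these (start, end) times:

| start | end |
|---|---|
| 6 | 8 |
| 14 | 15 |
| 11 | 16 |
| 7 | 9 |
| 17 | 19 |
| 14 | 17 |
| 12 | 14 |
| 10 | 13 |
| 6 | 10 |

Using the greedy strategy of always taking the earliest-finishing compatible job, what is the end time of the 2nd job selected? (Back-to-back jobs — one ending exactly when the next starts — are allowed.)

By end time: (6,8), (7,9), (6,10), (10,13), (12,14), (14,15), (11,16), (14,17), (17,19).
Pick (6,8); next start ≥ 8 → (10,13); next start ≥ 13 → (14,15); next start ≥ 15 → (17,19).
Selected: (6,8) (10,13) (14,15) (17,19)

13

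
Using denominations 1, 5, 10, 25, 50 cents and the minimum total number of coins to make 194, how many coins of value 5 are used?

194 = 3×50 + 1×25 + 1×10 + 1×5 + 4×1
Count of 5: 1

1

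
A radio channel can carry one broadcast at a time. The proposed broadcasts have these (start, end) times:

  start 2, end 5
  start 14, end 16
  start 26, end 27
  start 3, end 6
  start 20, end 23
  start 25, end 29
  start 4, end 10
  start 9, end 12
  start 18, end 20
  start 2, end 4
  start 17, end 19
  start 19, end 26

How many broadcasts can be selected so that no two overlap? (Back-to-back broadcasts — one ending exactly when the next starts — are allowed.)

6

Sorted by end: (2,4)  (2,5)  (3,6)  (4,10)  (9,12)  (14,16)  (17,19)  (18,20)  (20,23)  (19,26)  (26,27)  (25,29)
take (2,4); take (4,10); skip (9,12); take (14,16); take (17,19); take (20,23); skip (19,26); take (26,27).
Selected 6 broadcasts.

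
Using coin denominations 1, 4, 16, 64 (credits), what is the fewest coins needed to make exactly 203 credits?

8

203 = 3×64 + 2×4 + 3×1
Total coins = 3 + 2 + 3 = 8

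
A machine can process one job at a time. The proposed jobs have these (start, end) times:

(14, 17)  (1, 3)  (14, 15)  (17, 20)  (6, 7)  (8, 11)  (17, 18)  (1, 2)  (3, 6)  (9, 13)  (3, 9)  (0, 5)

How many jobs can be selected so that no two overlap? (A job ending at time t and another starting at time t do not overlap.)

Sort by end time and greedily take each interval whose start is ≥ the last chosen end.
By end time: (1,2), (1,3), (0,5), (3,6), (6,7), (3,9), (8,11), (9,13), (14,15), (14,17), (17,18), (17,20).
Pick (1,2); next start ≥ 2 → (3,6); next start ≥ 6 → (6,7); next start ≥ 7 → (8,11); next start ≥ 11 → (14,15); next start ≥ 15 → (17,18).
Selected 6 jobs.

6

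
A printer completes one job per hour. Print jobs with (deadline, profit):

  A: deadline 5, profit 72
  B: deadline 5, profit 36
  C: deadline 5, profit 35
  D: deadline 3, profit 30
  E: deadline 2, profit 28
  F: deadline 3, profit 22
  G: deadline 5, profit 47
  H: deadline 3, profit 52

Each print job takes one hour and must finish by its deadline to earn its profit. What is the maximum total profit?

242

Sort by profit descending; place each in the latest free slot ≤ its deadline.
Profit order: A=72 H=52 G=47 B=36 C=35 D=30 E=28 F=22
Assign: A→slot 5, H→slot 3, G→slot 4, B→slot 2, C→slot 1, D skipped, E skipped, F skipped.
Slots: [1:C] [2:B] [3:H] [4:G] [5:A]
Profit = 35 + 36 + 52 + 47 + 72 = 242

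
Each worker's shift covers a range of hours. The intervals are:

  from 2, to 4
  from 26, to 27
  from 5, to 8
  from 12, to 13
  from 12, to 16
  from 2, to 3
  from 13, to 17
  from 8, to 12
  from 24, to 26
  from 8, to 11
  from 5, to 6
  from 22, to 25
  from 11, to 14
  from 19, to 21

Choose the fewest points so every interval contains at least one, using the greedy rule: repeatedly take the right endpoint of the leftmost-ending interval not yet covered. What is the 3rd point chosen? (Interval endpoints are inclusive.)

By right end: [2,3]  [2,4]  [5,6]  [5,8]  [8,11]  [8,12]  [12,13]  [11,14]  [12,16]  [13,17]  [19,21]  [22,25]  [24,26]  [26,27]
[2,3] uncovered → point at 3; [5,6] uncovered → point at 6; [8,11] uncovered → point at 11; [12,13] uncovered → point at 13; [19,21] uncovered → point at 21; [22,25] uncovered → point at 25; [26,27] uncovered → point at 27.
Points: 3, 6, 11, 13, 21, 25, 27 (7 total).

11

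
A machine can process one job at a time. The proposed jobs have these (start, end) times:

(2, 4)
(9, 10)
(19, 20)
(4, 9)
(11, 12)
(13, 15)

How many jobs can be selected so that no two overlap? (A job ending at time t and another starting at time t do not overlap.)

6

Order by finish time; keep every interval that doesn't clash with the previous kept one.
By end time: (2,4), (4,9), (9,10), (11,12), (13,15), (19,20).
Pick (2,4); next start ≥ 4 → (4,9); next start ≥ 9 → (9,10); next start ≥ 10 → (11,12); next start ≥ 12 → (13,15); next start ≥ 15 → (19,20).
Selected 6 jobs.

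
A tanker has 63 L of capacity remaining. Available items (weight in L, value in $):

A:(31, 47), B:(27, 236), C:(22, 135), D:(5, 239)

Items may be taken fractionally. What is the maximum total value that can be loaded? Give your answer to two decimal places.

Ratios (sorted): D 47.80, B 8.74, C 6.14, A 1.52
take D (5 @ 239); take B (27 @ 236); take C (22 @ 135); take 9/31 of A → 13.65. Capacity used 63/63.
Total value = 623.65

623.65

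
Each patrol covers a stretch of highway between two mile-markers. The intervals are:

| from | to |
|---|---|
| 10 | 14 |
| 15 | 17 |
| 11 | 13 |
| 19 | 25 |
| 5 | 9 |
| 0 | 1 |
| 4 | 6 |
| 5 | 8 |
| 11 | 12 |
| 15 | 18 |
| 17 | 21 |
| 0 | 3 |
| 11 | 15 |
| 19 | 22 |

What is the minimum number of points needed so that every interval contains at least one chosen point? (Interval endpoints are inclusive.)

Process intervals by earliest right end; each time one isn't hit yet, stab at its right endpoint.
Sorted: [0,1] [0,3] [4,6] [5,8] [5,9] [11,12] [11,13] [10,14] [11,15] [15,17] [15,18] [17,21] [19,22] [19,25]
{[0,1],[0,3]} hit by 1; {[4,6],[5,8],[5,9]} hit by 6; {[11,12],[11,13],[10,14],[11,15]} hit by 12; {[15,17],[15,18],[17,21]} hit by 17; {[19,22],[19,25]} hit by 22.
Points: 1, 6, 12, 17, 22 (5 total).

5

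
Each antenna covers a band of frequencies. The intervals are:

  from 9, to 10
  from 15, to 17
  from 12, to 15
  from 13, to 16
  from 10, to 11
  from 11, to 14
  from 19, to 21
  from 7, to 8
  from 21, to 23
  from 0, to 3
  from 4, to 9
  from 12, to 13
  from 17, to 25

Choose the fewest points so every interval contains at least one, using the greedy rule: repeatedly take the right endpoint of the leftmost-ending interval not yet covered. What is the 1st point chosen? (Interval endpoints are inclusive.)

Process intervals by earliest right end; each time one isn't hit yet, stab at its right endpoint.
By right end: [0,3]  [7,8]  [4,9]  [9,10]  [10,11]  [12,13]  [11,14]  [12,15]  [13,16]  [15,17]  [19,21]  [21,23]  [17,25]
[0,3] uncovered → point at 3; [7,8] uncovered → point at 8; [9,10] uncovered → point at 10; [12,13] uncovered → point at 13; [15,17] uncovered → point at 17; [19,21] uncovered → point at 21.
Points: 3, 8, 10, 13, 17, 21 (6 total).

3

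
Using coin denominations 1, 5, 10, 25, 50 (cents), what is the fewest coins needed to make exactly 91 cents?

Use the largest denomination that fits, subtract, and repeat.
91 = 1×50 + 1×25 + 1×10 + 1×5 + 1×1
Total coins = 1 + 1 + 1 + 1 + 1 = 5

5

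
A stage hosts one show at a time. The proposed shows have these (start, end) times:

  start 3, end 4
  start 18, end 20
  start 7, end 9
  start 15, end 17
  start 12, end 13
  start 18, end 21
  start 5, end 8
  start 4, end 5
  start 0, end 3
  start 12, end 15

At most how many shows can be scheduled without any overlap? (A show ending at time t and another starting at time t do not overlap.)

Sorted by end: (0,3)  (3,4)  (4,5)  (5,8)  (7,9)  (12,13)  (12,15)  (15,17)  (18,20)  (18,21)
take (0,3); take (3,4); take (4,5); take (5,8); skip (7,9); take (12,13); take (15,17); take (18,20).
Selected 7 shows.

7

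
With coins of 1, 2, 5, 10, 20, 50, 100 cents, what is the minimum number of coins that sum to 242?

5

Use the largest denomination that fits, subtract, and repeat.
242 − 2×100→42 − 2×20→2 − 1×2→0
Total coins = 2 + 2 + 1 = 5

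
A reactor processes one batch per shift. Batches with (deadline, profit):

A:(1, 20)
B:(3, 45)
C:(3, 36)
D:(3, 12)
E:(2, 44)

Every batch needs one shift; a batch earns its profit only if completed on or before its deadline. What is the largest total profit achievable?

125

Profit order: B=45 E=44 C=36 A=20 D=12
Assign: B→slot 3, E→slot 2, C→slot 1, A skipped, D skipped.
Slots: [1:C] [2:E] [3:B]
Profit = 36 + 44 + 45 = 125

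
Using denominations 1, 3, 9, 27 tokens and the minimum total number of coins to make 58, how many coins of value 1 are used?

1

58 = 2×27 + 1×3 + 1×1
Count of 1: 1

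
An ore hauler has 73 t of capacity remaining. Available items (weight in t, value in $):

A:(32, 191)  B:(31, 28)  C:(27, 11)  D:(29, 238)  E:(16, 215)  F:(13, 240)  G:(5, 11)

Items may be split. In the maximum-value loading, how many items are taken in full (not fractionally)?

3

Greedy by value/weight ratio, highest first.
Ratios (sorted): F 18.46, E 13.44, D 8.21, A 5.97, G 2.20, B 0.90, C 0.41
take F (13 @ 240); take E (16 @ 215); take D (29 @ 238); take 15/32 of A → 89.53. Capacity used 73/73.
3 item(s) taken whole; one partial (take 15/32 of A).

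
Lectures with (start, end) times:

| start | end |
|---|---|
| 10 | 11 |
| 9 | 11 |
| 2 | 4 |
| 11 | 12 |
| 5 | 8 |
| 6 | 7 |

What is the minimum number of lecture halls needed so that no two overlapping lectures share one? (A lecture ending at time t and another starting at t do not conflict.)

2

Count concurrent intervals with a sweep; the peak is the room count.
starts: [2, 5, 6, 9, 10, 11]
ends:   [4, 7, 8, 11, 11, 12]
s2→1 e4→0 s5→1 s6→2  — peak 2.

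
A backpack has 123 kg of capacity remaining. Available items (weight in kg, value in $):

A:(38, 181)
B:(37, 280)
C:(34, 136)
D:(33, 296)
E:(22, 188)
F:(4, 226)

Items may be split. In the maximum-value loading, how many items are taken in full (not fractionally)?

4

Sort by value per unit weight and fill in that order.
Ratios (sorted): F 56.50, D 8.97, E 8.55, B 7.57, A 4.76, C 4.00
take F (4 @ 226); take D (33 @ 296); take E (22 @ 188); take B (37 @ 280); take 27/38 of A → 128.61. Capacity used 123/123.
4 item(s) taken whole; one partial (take 27/38 of A).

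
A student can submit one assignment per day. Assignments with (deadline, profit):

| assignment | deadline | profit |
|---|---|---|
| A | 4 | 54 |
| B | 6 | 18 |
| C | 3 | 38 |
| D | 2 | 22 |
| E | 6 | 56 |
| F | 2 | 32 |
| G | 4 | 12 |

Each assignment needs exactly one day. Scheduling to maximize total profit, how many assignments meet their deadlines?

Take jobs in profit order; each goes to the latest open slot no later than its deadline.
Profit order: E=56 A=54 C=38 F=32 D=22 B=18 G=12
Assign: E→slot 6, A→slot 4, C→slot 3, F→slot 2, D→slot 1, B→slot 5, G skipped.
Slots: [1:D] [2:F] [3:C] [4:A] [5:B] [6:E]
6 of 7 scheduled.

6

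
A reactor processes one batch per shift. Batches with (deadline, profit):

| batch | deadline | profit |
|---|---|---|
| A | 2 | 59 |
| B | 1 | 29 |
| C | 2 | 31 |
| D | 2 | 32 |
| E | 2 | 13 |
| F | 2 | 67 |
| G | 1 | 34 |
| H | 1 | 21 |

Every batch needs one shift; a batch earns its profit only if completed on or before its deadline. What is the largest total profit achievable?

126

By profit: F(d2,67), A(d2,59), G(d1,34), D(d2,32), C(d2,31), B(d1,29), H(d1,21), E(d2,13)
F→slot 2; A→slot 1; G skipped; D skipped; C skipped; B skipped; H skipped; E skipped.
Profit = 59 + 67 = 126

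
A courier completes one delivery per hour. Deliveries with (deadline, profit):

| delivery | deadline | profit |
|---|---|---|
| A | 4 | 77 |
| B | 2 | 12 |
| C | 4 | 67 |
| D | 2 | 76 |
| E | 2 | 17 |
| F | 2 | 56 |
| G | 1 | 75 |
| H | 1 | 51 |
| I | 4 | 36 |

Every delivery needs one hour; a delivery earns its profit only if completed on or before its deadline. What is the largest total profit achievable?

295

Profit order: A=77 D=76 G=75 C=67 F=56 H=51 I=36 E=17 B=12
Assign: A→slot 4, D→slot 2, G→slot 1, C→slot 3, F skipped, H skipped, I skipped, E skipped, B skipped.
Slots: [1:G] [2:D] [3:C] [4:A]
Profit = 75 + 76 + 67 + 77 = 295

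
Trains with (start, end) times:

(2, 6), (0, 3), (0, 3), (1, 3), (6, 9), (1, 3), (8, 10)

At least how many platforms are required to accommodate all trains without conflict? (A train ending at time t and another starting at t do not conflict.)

5

Count concurrent intervals with a sweep; the peak is the room count.
starts: [0, 0, 1, 1, 2, 6, 8]
ends:   [3, 3, 3, 3, 6, 9, 10]
s0→1 s0→2 s1→3 s1→4 s2→5  — peak 5.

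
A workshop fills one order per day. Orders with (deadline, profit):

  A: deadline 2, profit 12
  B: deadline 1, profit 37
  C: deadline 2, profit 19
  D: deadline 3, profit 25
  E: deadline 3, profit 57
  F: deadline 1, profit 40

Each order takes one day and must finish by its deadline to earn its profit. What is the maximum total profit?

122

Sort by profit descending; place each in the latest free slot ≤ its deadline.
By profit: E(d3,57), F(d1,40), B(d1,37), D(d3,25), C(d2,19), A(d2,12)
E→slot 3; F→slot 1; B skipped; D→slot 2; C skipped; A skipped.
Profit = 40 + 25 + 57 = 122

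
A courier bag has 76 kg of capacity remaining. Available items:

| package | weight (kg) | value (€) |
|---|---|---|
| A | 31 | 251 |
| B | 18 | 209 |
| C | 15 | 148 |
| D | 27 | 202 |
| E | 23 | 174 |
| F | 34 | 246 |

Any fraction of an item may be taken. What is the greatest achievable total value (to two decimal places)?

Greedy by value/weight ratio, highest first.
Order: B (209/18=11.61) > C (148/15=9.87) > A (251/31=8.10) > E (174/23=7.57) > D (202/27=7.48) > F (246/34=7.24)
Fill: take B (18 @ 209) → take C (15 @ 148) → take A (31 @ 251) → take 12/23 of E → 90.78; 76/76 used.
Total value = 698.78

698.78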